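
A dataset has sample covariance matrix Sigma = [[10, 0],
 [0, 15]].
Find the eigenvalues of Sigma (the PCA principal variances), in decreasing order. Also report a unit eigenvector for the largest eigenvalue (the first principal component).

Step 1 — characteristic polynomial of 2×2 Sigma:
  det(Sigma - λI) = λ² - trace · λ + det = 0.
  trace = 10 + 15 = 25, det = 10·15 - (0)² = 150.
Step 2 — discriminant:
  Δ = trace² - 4·det = 625 - 600 = 25.
Step 3 — eigenvalues:
  λ = (trace ± √Δ)/2 = (25 ± 5)/2,
  λ_1 = 15,  λ_2 = 10.

Step 4 — unit eigenvector for λ_1: Sigma is diagonal, so its eigenvectors are the coordinate axes. λ_1 = 15 is the diagonal entry on the second coordinate axis, hence
  v_1 = (0, 1) (||v_1|| = 1).

λ_1 = 15,  λ_2 = 10;  v_1 ≈ (0, 1)


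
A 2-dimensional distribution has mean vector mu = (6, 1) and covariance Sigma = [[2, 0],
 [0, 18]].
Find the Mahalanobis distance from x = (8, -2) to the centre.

Step 1 — centre the observation: (x - mu) = (2, -3).

Step 2 — invert Sigma. det(Sigma) = 2·18 - (0)² = 36.
  Sigma^{-1} = (1/det) · [[d, -b], [-b, a]] = [[0.5, 0],
 [0, 0.0556]].

Step 3 — form the quadratic (x - mu)^T · Sigma^{-1} · (x - mu):
  Sigma^{-1} · (x - mu) = (1, -0.1667).
  (x - mu)^T · [Sigma^{-1} · (x - mu)] = (2)·(1) + (-3)·(-0.1667) = 2.5.

Step 4 — take square root: d = √(2.5) ≈ 1.5811.

d(x, mu) = √(2.5) ≈ 1.5811


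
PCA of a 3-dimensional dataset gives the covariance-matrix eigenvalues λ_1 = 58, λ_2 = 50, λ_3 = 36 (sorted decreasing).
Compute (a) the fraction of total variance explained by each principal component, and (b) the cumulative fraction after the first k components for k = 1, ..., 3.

Step 1 — total variance = trace(Sigma) = Σ λ_i = 58 + 50 + 36 = 144.

Step 2 — fraction explained by component i = λ_i / Σ λ:
  PC1: 58/144 = 0.4028
  PC2: 50/144 = 0.3472
  PC3: 36/144 = 0.25

Step 3 — cumulative fraction after k components = (λ_1 + ... + λ_k) / Σ λ:
  k = 1: 58/144 = 0.4028
  k = 2: (58 + 50)/144 = 108/144 = 0.75
  k = 3: (58 + 50 + 36)/144 = 144/144 = 1

Summary (fraction, with percent):

explained: PC1 0.4028 (40.28%), PC2 0.3472 (34.72%), PC3 0.25 (25%);  cumulative: 0.4028, 0.75, 1


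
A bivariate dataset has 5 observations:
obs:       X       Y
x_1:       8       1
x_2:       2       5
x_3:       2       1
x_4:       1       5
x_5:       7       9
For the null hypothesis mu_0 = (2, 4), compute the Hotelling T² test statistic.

Step 1 — sample mean vector:
  mean(X) = (8 + 2 + 2 + 1 + 7) / 5 = 20/5 = 4
  mean(Y) = (1 + 5 + 1 + 5 + 9) / 5 = 21/5 = 4.2
  x̄ = (4, 4.2),  deviation x̄ - mu_0 = (4, 4.2) - (2, 4) = (2, 0.2).

Step 2 — sample covariance matrix, S[i,j] = (1/(n-1)) · Σ_k (x_{k,i} - mean_i) · (x_{k,j} - mean_j), divisor n-1 = 4:
  S[X,X] = ((4)·(4) + (-2)·(-2) + (-2)·(-2) + (-3)·(-3) + (3)·(3)) / 4 = 42/4 = 10.5
  S[X,Y] = ((4)·(-3.2) + (-2)·(0.8) + (-2)·(-3.2) + (-3)·(0.8) + (3)·(4.8)) / 4 = 4/4 = 1
  S[Y,Y] = ((-3.2)·(-3.2) + (0.8)·(0.8) + (-3.2)·(-3.2) + (0.8)·(0.8) + (4.8)·(4.8)) / 4 = 44.8/4 = 11.2
  S = [[10.5, 1],
 [1, 11.2]].

Step 3 — invert S. det(S) = 10.5·11.2 - (1)² = 116.6.
  S^{-1} = (1/det) · [[d, -b], [-b, a]] = [[0.0961, -0.0086],
 [-0.0086, 0.0901]].

Step 4 — quadratic form (x̄ - mu_0)^T · S^{-1} · (x̄ - mu_0):
  S^{-1} · (x̄ - mu_0) = (0.1904, 0.0009),
  (x̄ - mu_0)^T · [...] = (2)·(0.1904) + (0.2)·(0.0009) = 0.381.

Step 5 — scale by n: T² = 5 · 0.381 = 1.9048.

T² ≈ 1.9048


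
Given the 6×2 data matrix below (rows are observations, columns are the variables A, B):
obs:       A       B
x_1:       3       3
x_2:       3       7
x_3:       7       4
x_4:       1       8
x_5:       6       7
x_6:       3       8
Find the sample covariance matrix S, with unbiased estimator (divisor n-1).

Step 1 — column means:
  mean(A) = (3 + 3 + 7 + 1 + 6 + 3) / 6 = 23/6 = 3.8333
  mean(B) = (3 + 7 + 4 + 8 + 7 + 8) / 6 = 37/6 = 6.1667

Step 2 — sample covariance S[i,j] = (1/(n-1)) · Σ_k (x_{k,i} - mean_i) · (x_{k,j} - mean_j), with n-1 = 5.
  S[A,A] = ((-0.8333)·(-0.8333) + (-0.8333)·(-0.8333) + (3.1667)·(3.1667) + (-2.8333)·(-2.8333) + (2.1667)·(2.1667) + (-0.8333)·(-0.8333)) / 5 = 24.8333/5 = 4.9667
  S[A,B] = ((-0.8333)·(-3.1667) + (-0.8333)·(0.8333) + (3.1667)·(-2.1667) + (-2.8333)·(1.8333) + (2.1667)·(0.8333) + (-0.8333)·(1.8333)) / 5 = -9.8333/5 = -1.9667
  S[B,B] = ((-3.1667)·(-3.1667) + (0.8333)·(0.8333) + (-2.1667)·(-2.1667) + (1.8333)·(1.8333) + (0.8333)·(0.8333) + (1.8333)·(1.8333)) / 5 = 22.8333/5 = 4.5667

S is symmetric (S[j,i] = S[i,j]). Assembling:

S = [[4.9667, -1.9667],
 [-1.9667, 4.5667]]


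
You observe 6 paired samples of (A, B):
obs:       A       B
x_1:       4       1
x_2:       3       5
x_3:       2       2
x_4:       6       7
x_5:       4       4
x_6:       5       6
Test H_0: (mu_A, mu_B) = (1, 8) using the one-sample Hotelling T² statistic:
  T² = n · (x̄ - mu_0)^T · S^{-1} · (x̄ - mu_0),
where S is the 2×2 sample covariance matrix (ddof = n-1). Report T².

Step 1 — sample mean vector:
  mean(A) = (4 + 3 + 2 + 6 + 4 + 5) / 6 = 24/6 = 4
  mean(B) = (1 + 5 + 2 + 7 + 4 + 6) / 6 = 25/6 = 4.1667
  x̄ = (4, 4.1667),  deviation x̄ - mu_0 = (4, 4.1667) - (1, 8) = (3, -3.8333).

Step 2 — sample covariance matrix, S[i,j] = (1/(n-1)) · Σ_k (x_{k,i} - mean_i) · (x_{k,j} - mean_j), divisor n-1 = 5:
  S[A,A] = ((0)·(0) + (-1)·(-1) + (-2)·(-2) + (2)·(2) + (0)·(0) + (1)·(1)) / 5 = 10/5 = 2
  S[A,B] = ((0)·(-3.1667) + (-1)·(0.8333) + (-2)·(-2.1667) + (2)·(2.8333) + (0)·(-0.1667) + (1)·(1.8333)) / 5 = 11/5 = 2.2
  S[B,B] = ((-3.1667)·(-3.1667) + (0.8333)·(0.8333) + (-2.1667)·(-2.1667) + (2.8333)·(2.8333) + (-0.1667)·(-0.1667) + (1.8333)·(1.8333)) / 5 = 26.8333/5 = 5.3667
  S = [[2, 2.2],
 [2.2, 5.3667]].

Step 3 — invert S. det(S) = 2·5.3667 - (2.2)² = 5.8933.
  S^{-1} = (1/det) · [[d, -b], [-b, a]] = [[0.9106, -0.3733],
 [-0.3733, 0.3394]].

Step 4 — quadratic form (x̄ - mu_0)^T · S^{-1} · (x̄ - mu_0):
  S^{-1} · (x̄ - mu_0) = (4.1629, -2.4208),
  (x̄ - mu_0)^T · [...] = (3)·(4.1629) + (-3.8333)·(-2.4208) = 21.7685.

Step 5 — scale by n: T² = 6 · 21.7685 = 130.6109.

T² ≈ 130.6109


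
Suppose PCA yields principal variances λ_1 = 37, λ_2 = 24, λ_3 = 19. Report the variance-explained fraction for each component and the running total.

Step 1 — total variance = trace(Sigma) = Σ λ_i = 37 + 24 + 19 = 80.

Step 2 — fraction explained by component i = λ_i / Σ λ:
  PC1: 37/80 = 0.4625
  PC2: 24/80 = 0.3
  PC3: 19/80 = 0.2375

Step 3 — cumulative fraction after k components = (λ_1 + ... + λ_k) / Σ λ:
  k = 1: 37/80 = 0.4625
  k = 2: (37 + 24)/80 = 61/80 = 0.7625
  k = 3: (37 + 24 + 19)/80 = 80/80 = 1

Summary (fraction, with percent):

explained: PC1 0.4625 (46.25%), PC2 0.3 (30%), PC3 0.2375 (23.75%);  cumulative: 0.4625, 0.7625, 1


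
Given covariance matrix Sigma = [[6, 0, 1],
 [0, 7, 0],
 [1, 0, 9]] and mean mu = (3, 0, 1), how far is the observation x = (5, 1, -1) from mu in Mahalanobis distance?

Step 1 — centre the observation: (x - mu) = (2, 1, -2).

Step 2 — invert Sigma (cofactor / det for 3×3, or solve directly):
  Sigma^{-1} = [[0.1698, 0, -0.0189],
 [0, 0.1429, 0],
 [-0.0189, 0, 0.1132]].

Step 3 — form the quadratic (x - mu)^T · Sigma^{-1} · (x - mu):
  Sigma^{-1} · (x - mu) = (0.3774, 0.1429, -0.2642).
  (x - mu)^T · [Sigma^{-1} · (x - mu)] = (2)·(0.3774) + (1)·(0.1429) + (-2)·(-0.2642) = 1.4259.

Step 4 — take square root: d = √(1.4259) ≈ 1.1941.

d(x, mu) = √(1.4259) ≈ 1.1941


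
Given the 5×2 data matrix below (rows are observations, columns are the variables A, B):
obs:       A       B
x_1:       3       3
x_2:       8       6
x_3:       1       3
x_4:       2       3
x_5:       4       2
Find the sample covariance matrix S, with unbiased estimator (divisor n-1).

Step 1 — column means:
  mean(A) = (3 + 8 + 1 + 2 + 4) / 5 = 18/5 = 3.6
  mean(B) = (3 + 6 + 3 + 3 + 2) / 5 = 17/5 = 3.4

Step 2 — sample covariance S[i,j] = (1/(n-1)) · Σ_k (x_{k,i} - mean_i) · (x_{k,j} - mean_j), with n-1 = 4.
  S[A,A] = ((-0.6)·(-0.6) + (4.4)·(4.4) + (-2.6)·(-2.6) + (-1.6)·(-1.6) + (0.4)·(0.4)) / 4 = 29.2/4 = 7.3
  S[A,B] = ((-0.6)·(-0.4) + (4.4)·(2.6) + (-2.6)·(-0.4) + (-1.6)·(-0.4) + (0.4)·(-1.4)) / 4 = 12.8/4 = 3.2
  S[B,B] = ((-0.4)·(-0.4) + (2.6)·(2.6) + (-0.4)·(-0.4) + (-0.4)·(-0.4) + (-1.4)·(-1.4)) / 4 = 9.2/4 = 2.3

S is symmetric (S[j,i] = S[i,j]). Assembling:

S = [[7.3, 3.2],
 [3.2, 2.3]]


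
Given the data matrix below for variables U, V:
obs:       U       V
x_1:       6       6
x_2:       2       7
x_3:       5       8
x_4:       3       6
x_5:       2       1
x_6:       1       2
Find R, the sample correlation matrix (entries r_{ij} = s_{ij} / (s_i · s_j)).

Step 1 — column means:
  mean(U) = (6 + 2 + 5 + 3 + 2 + 1) / 6 = 19/6 = 3.1667
  mean(V) = (6 + 7 + 8 + 6 + 1 + 2) / 6 = 30/6 = 5

Step 2 — sample variances and covariances s[i,j] = (1/(n-1)) · Σ_k (x_{k,i} - mean_i) · (x_{k,j} - mean_j), with n-1 = 5:
  s[U,U] = ((2.8333)·(2.8333) + (-1.1667)·(-1.1667) + (1.8333)·(1.8333) + (-0.1667)·(-0.1667) + (-1.1667)·(-1.1667) + (-2.1667)·(-2.1667)) / 5 = 18.8333/5 = 3.7667
  s[U,V] = ((2.8333)·(1) + (-1.1667)·(2) + (1.8333)·(3) + (-0.1667)·(1) + (-1.1667)·(-4) + (-2.1667)·(-3)) / 5 = 17/5 = 3.4
  s[V,V] = ((1)·(1) + (2)·(2) + (3)·(3) + (1)·(1) + (-4)·(-4) + (-3)·(-3)) / 5 = 40/5 = 8
  Sample standard deviations s_i = √(s[i,i]):
  s(U) = √(3.7667) = 1.9408
  s(V) = √(8) = 2.8284

Step 3 — r_{ij} = s_{ij} / (s_i · s_j):
  r[U,U] = 1 (diagonal).
  r[U,V] = 3.4 / (1.9408 · 2.8284) = 3.4 / 5.4894 = 0.6194
  r[V,V] = 1 (diagonal).

R is symmetric with unit diagonal. Assembling:

R = [[1, 0.6194],
 [0.6194, 1]]


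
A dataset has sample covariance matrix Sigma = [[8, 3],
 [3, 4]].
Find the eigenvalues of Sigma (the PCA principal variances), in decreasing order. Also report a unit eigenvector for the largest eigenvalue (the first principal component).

Step 1 — characteristic polynomial of 2×2 Sigma:
  det(Sigma - λI) = λ² - trace · λ + det = 0.
  trace = 8 + 4 = 12, det = 8·4 - (3)² = 23.
Step 2 — discriminant:
  Δ = trace² - 4·det = 144 - 92 = 52.
Step 3 — eigenvalues:
  λ = (trace ± √Δ)/2 = (12 ± 7.2111)/2,
  λ_1 = 9.6056,  λ_2 = 2.3944.

Step 4 — unit eigenvector for λ_1: solve (Sigma - λ_1 I)v = 0. First row:
  (8 - 9.6056)·v_x + (3)·v_y = 0, i.e. (-1.6056)·v_x + (3)·v_y = 0,
  so v ∝ (b, λ_1 - a) = (3, 1.6056) = u.
  ||u|| = √((3)² + (1.6056)²) = √(11.5778) ≈ 3.4026,
  v_1 = u/||u|| ≈ (0.8817, 0.4719) (||v_1|| = 1).

λ_1 = 9.6056,  λ_2 = 2.3944;  v_1 ≈ (0.8817, 0.4719)


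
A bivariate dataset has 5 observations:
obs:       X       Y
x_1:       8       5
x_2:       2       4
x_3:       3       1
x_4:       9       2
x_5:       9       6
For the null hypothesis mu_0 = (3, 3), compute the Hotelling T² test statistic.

Step 1 — sample mean vector:
  mean(X) = (8 + 2 + 3 + 9 + 9) / 5 = 31/5 = 6.2
  mean(Y) = (5 + 4 + 1 + 2 + 6) / 5 = 18/5 = 3.6
  x̄ = (6.2, 3.6),  deviation x̄ - mu_0 = (6.2, 3.6) - (3, 3) = (3.2, 0.6).

Step 2 — sample covariance matrix, S[i,j] = (1/(n-1)) · Σ_k (x_{k,i} - mean_i) · (x_{k,j} - mean_j), divisor n-1 = 4:
  S[X,X] = ((1.8)·(1.8) + (-4.2)·(-4.2) + (-3.2)·(-3.2) + (2.8)·(2.8) + (2.8)·(2.8)) / 4 = 46.8/4 = 11.7
  S[X,Y] = ((1.8)·(1.4) + (-4.2)·(0.4) + (-3.2)·(-2.6) + (2.8)·(-1.6) + (2.8)·(2.4)) / 4 = 11.4/4 = 2.85
  S[Y,Y] = ((1.4)·(1.4) + (0.4)·(0.4) + (-2.6)·(-2.6) + (-1.6)·(-1.6) + (2.4)·(2.4)) / 4 = 17.2/4 = 4.3
  S = [[11.7, 2.85],
 [2.85, 4.3]].

Step 3 — invert S. det(S) = 11.7·4.3 - (2.85)² = 42.1875.
  S^{-1} = (1/det) · [[d, -b], [-b, a]] = [[0.1019, -0.0676],
 [-0.0676, 0.2773]].

Step 4 — quadratic form (x̄ - mu_0)^T · S^{-1} · (x̄ - mu_0):
  S^{-1} · (x̄ - mu_0) = (0.2856, -0.0498),
  (x̄ - mu_0)^T · [...] = (3.2)·(0.2856) + (0.6)·(-0.0498) = 0.8841.

Step 5 — scale by n: T² = 5 · 0.8841 = 4.4207.

T² ≈ 4.4207


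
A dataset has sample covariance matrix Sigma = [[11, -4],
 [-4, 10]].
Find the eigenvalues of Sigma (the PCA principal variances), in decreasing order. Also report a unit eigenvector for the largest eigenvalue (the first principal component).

Step 1 — characteristic polynomial of 2×2 Sigma:
  det(Sigma - λI) = λ² - trace · λ + det = 0.
  trace = 11 + 10 = 21, det = 11·10 - (-4)² = 94.
Step 2 — discriminant:
  Δ = trace² - 4·det = 441 - 376 = 65.
Step 3 — eigenvalues:
  λ = (trace ± √Δ)/2 = (21 ± 8.0623)/2,
  λ_1 = 14.5311,  λ_2 = 6.4689.

Step 4 — unit eigenvector for λ_1: solve (Sigma - λ_1 I)v = 0. First row:
  (11 - 14.5311)·v_x + (-4)·v_y = 0, i.e. (-3.5311)·v_x + (-4)·v_y = 0,
  so v ∝ (b, λ_1 - a) = (-4, 3.5311); multiply by -1 so the first entry is positive: u = (4, -3.5311).
  ||u|| = √((4)² + (-3.5311)²) = √(28.4689) ≈ 5.3356,
  v_1 = u/||u|| ≈ (0.7497, -0.6618) (||v_1|| = 1).

λ_1 = 14.5311,  λ_2 = 6.4689;  v_1 ≈ (0.7497, -0.6618)


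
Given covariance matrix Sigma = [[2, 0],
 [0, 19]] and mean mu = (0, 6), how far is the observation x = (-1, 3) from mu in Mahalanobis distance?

Step 1 — centre the observation: (x - mu) = (-1, -3).

Step 2 — invert Sigma. det(Sigma) = 2·19 - (0)² = 38.
  Sigma^{-1} = (1/det) · [[d, -b], [-b, a]] = [[0.5, 0],
 [0, 0.0526]].

Step 3 — form the quadratic (x - mu)^T · Sigma^{-1} · (x - mu):
  Sigma^{-1} · (x - mu) = (-0.5, -0.1579).
  (x - mu)^T · [Sigma^{-1} · (x - mu)] = (-1)·(-0.5) + (-3)·(-0.1579) = 0.9737.

Step 4 — take square root: d = √(0.9737) ≈ 0.9868.

d(x, mu) = √(0.9737) ≈ 0.9868


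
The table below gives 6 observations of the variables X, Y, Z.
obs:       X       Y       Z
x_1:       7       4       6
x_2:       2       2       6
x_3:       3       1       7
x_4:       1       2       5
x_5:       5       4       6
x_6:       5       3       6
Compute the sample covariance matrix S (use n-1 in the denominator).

Step 1 — column means:
  mean(X) = (7 + 2 + 3 + 1 + 5 + 5) / 6 = 23/6 = 3.8333
  mean(Y) = (4 + 2 + 1 + 2 + 4 + 3) / 6 = 16/6 = 2.6667
  mean(Z) = (6 + 6 + 7 + 5 + 6 + 6) / 6 = 36/6 = 6

Step 2 — sample covariance S[i,j] = (1/(n-1)) · Σ_k (x_{k,i} - mean_i) · (x_{k,j} - mean_j), with n-1 = 5.
  S[X,X] = ((3.1667)·(3.1667) + (-1.8333)·(-1.8333) + (-0.8333)·(-0.8333) + (-2.8333)·(-2.8333) + (1.1667)·(1.1667) + (1.1667)·(1.1667)) / 5 = 24.8333/5 = 4.9667
  S[X,Y] = ((3.1667)·(1.3333) + (-1.8333)·(-0.6667) + (-0.8333)·(-1.6667) + (-2.8333)·(-0.6667) + (1.1667)·(1.3333) + (1.1667)·(0.3333)) / 5 = 10.6667/5 = 2.1333
  S[X,Z] = ((3.1667)·(0) + (-1.8333)·(0) + (-0.8333)·(1) + (-2.8333)·(-1) + (1.1667)·(0) + (1.1667)·(0)) / 5 = 2/5 = 0.4
  S[Y,Y] = ((1.3333)·(1.3333) + (-0.6667)·(-0.6667) + (-1.6667)·(-1.6667) + (-0.6667)·(-0.6667) + (1.3333)·(1.3333) + (0.3333)·(0.3333)) / 5 = 7.3333/5 = 1.4667
  S[Y,Z] = ((1.3333)·(0) + (-0.6667)·(0) + (-1.6667)·(1) + (-0.6667)·(-1) + (1.3333)·(0) + (0.3333)·(0)) / 5 = -1/5 = -0.2
  S[Z,Z] = ((0)·(0) + (0)·(0) + (1)·(1) + (-1)·(-1) + (0)·(0) + (0)·(0)) / 5 = 2/5 = 0.4

S is symmetric (S[j,i] = S[i,j]). Assembling:

S = [[4.9667, 2.1333, 0.4],
 [2.1333, 1.4667, -0.2],
 [0.4, -0.2, 0.4]]


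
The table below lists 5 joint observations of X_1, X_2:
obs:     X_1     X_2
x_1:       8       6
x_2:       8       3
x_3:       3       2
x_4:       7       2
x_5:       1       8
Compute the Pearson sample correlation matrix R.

Step 1 — column means:
  mean(X_1) = (8 + 8 + 3 + 7 + 1) / 5 = 27/5 = 5.4
  mean(X_2) = (6 + 3 + 2 + 2 + 8) / 5 = 21/5 = 4.2

Step 2 — sample variances and covariances s[i,j] = (1/(n-1)) · Σ_k (x_{k,i} - mean_i) · (x_{k,j} - mean_j), with n-1 = 4:
  s[X_1,X_1] = ((2.6)·(2.6) + (2.6)·(2.6) + (-2.4)·(-2.4) + (1.6)·(1.6) + (-4.4)·(-4.4)) / 4 = 41.2/4 = 10.3
  s[X_1,X_2] = ((2.6)·(1.8) + (2.6)·(-1.2) + (-2.4)·(-2.2) + (1.6)·(-2.2) + (-4.4)·(3.8)) / 4 = -13.4/4 = -3.35
  s[X_2,X_2] = ((1.8)·(1.8) + (-1.2)·(-1.2) + (-2.2)·(-2.2) + (-2.2)·(-2.2) + (3.8)·(3.8)) / 4 = 28.8/4 = 7.2
  Sample standard deviations s_i = √(s[i,i]):
  s(X_1) = √(10.3) = 3.2094
  s(X_2) = √(7.2) = 2.6833

Step 3 — r_{ij} = s_{ij} / (s_i · s_j):
  r[X_1,X_1] = 1 (diagonal).
  r[X_1,X_2] = -3.35 / (3.2094 · 2.6833) = -3.35 / 8.6116 = -0.389
  r[X_2,X_2] = 1 (diagonal).

R is symmetric with unit diagonal. Assembling:

R = [[1, -0.389],
 [-0.389, 1]]


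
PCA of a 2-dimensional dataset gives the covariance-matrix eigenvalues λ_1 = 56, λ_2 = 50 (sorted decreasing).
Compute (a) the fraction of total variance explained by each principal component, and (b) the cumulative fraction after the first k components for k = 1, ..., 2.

Step 1 — total variance = trace(Sigma) = Σ λ_i = 56 + 50 = 106.

Step 2 — fraction explained by component i = λ_i / Σ λ:
  PC1: 56/106 = 0.5283
  PC2: 50/106 = 0.4717

Step 3 — cumulative fraction after k components = (λ_1 + ... + λ_k) / Σ λ:
  k = 1: 56/106 = 0.5283
  k = 2: (56 + 50)/106 = 106/106 = 1

Summary (fraction, with percent):

explained: PC1 0.5283 (52.83%), PC2 0.4717 (47.17%);  cumulative: 0.5283, 1


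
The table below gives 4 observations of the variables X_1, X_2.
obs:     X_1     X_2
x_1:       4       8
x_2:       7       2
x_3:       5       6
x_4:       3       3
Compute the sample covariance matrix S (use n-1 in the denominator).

Step 1 — column means:
  mean(X_1) = (4 + 7 + 5 + 3) / 4 = 19/4 = 4.75
  mean(X_2) = (8 + 2 + 6 + 3) / 4 = 19/4 = 4.75

Step 2 — sample covariance S[i,j] = (1/(n-1)) · Σ_k (x_{k,i} - mean_i) · (x_{k,j} - mean_j), with n-1 = 3.
  S[X_1,X_1] = ((-0.75)·(-0.75) + (2.25)·(2.25) + (0.25)·(0.25) + (-1.75)·(-1.75)) / 3 = 8.75/3 = 2.9167
  S[X_1,X_2] = ((-0.75)·(3.25) + (2.25)·(-2.75) + (0.25)·(1.25) + (-1.75)·(-1.75)) / 3 = -5.25/3 = -1.75
  S[X_2,X_2] = ((3.25)·(3.25) + (-2.75)·(-2.75) + (1.25)·(1.25) + (-1.75)·(-1.75)) / 3 = 22.75/3 = 7.5833

S is symmetric (S[j,i] = S[i,j]). Assembling:

S = [[2.9167, -1.75],
 [-1.75, 7.5833]]


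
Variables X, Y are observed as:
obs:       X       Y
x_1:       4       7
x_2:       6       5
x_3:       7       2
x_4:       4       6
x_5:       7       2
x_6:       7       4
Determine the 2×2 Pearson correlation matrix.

Step 1 — column means:
  mean(X) = (4 + 6 + 7 + 4 + 7 + 7) / 6 = 35/6 = 5.8333
  mean(Y) = (7 + 5 + 2 + 6 + 2 + 4) / 6 = 26/6 = 4.3333

Step 2 — sample variances and covariances s[i,j] = (1/(n-1)) · Σ_k (x_{k,i} - mean_i) · (x_{k,j} - mean_j), with n-1 = 5:
  s[X,X] = ((-1.8333)·(-1.8333) + (0.1667)·(0.1667) + (1.1667)·(1.1667) + (-1.8333)·(-1.8333) + (1.1667)·(1.1667) + (1.1667)·(1.1667)) / 5 = 10.8333/5 = 2.1667
  s[X,Y] = ((-1.8333)·(2.6667) + (0.1667)·(0.6667) + (1.1667)·(-2.3333) + (-1.8333)·(1.6667) + (1.1667)·(-2.3333) + (1.1667)·(-0.3333)) / 5 = -13.6667/5 = -2.7333
  s[Y,Y] = ((2.6667)·(2.6667) + (0.6667)·(0.6667) + (-2.3333)·(-2.3333) + (1.6667)·(1.6667) + (-2.3333)·(-2.3333) + (-0.3333)·(-0.3333)) / 5 = 21.3333/5 = 4.2667
  Sample standard deviations s_i = √(s[i,i]):
  s(X) = √(2.1667) = 1.472
  s(Y) = √(4.2667) = 2.0656

Step 3 — r_{ij} = s_{ij} / (s_i · s_j):
  r[X,X] = 1 (diagonal).
  r[X,Y] = -2.7333 / (1.472 · 2.0656) = -2.7333 / 3.0405 = -0.899
  r[Y,Y] = 1 (diagonal).

R is symmetric with unit diagonal. Assembling:

R = [[1, -0.899],
 [-0.899, 1]]


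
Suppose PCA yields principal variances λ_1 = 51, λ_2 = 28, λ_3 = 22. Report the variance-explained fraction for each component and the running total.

Step 1 — total variance = trace(Sigma) = Σ λ_i = 51 + 28 + 22 = 101.

Step 2 — fraction explained by component i = λ_i / Σ λ:
  PC1: 51/101 = 0.505
  PC2: 28/101 = 0.2772
  PC3: 22/101 = 0.2178

Step 3 — cumulative fraction after k components = (λ_1 + ... + λ_k) / Σ λ:
  k = 1: 51/101 = 0.505
  k = 2: (51 + 28)/101 = 79/101 = 0.7822
  k = 3: (51 + 28 + 22)/101 = 101/101 = 1

Summary (fraction, with percent):

explained: PC1 0.505 (50.5%), PC2 0.2772 (27.72%), PC3 0.2178 (21.78%);  cumulative: 0.505, 0.7822, 1


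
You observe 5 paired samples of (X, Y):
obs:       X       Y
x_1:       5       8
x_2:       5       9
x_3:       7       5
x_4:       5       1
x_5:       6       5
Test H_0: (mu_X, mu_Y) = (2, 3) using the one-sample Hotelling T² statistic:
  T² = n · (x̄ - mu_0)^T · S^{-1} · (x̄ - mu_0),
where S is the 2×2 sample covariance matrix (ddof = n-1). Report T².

Step 1 — sample mean vector:
  mean(X) = (5 + 5 + 7 + 5 + 6) / 5 = 28/5 = 5.6
  mean(Y) = (8 + 9 + 5 + 1 + 5) / 5 = 28/5 = 5.6
  x̄ = (5.6, 5.6),  deviation x̄ - mu_0 = (5.6, 5.6) - (2, 3) = (3.6, 2.6).

Step 2 — sample covariance matrix, S[i,j] = (1/(n-1)) · Σ_k (x_{k,i} - mean_i) · (x_{k,j} - mean_j), divisor n-1 = 4:
  S[X,X] = ((-0.6)·(-0.6) + (-0.6)·(-0.6) + (1.4)·(1.4) + (-0.6)·(-0.6) + (0.4)·(0.4)) / 4 = 3.2/4 = 0.8
  S[X,Y] = ((-0.6)·(2.4) + (-0.6)·(3.4) + (1.4)·(-0.6) + (-0.6)·(-4.6) + (0.4)·(-0.6)) / 4 = -1.8/4 = -0.45
  S[Y,Y] = ((2.4)·(2.4) + (3.4)·(3.4) + (-0.6)·(-0.6) + (-4.6)·(-4.6) + (-0.6)·(-0.6)) / 4 = 39.2/4 = 9.8
  S = [[0.8, -0.45],
 [-0.45, 9.8]].

Step 3 — invert S. det(S) = 0.8·9.8 - (-0.45)² = 7.6375.
  S^{-1} = (1/det) · [[d, -b], [-b, a]] = [[1.2831, 0.0589],
 [0.0589, 0.1047]].

Step 4 — quadratic form (x̄ - mu_0)^T · S^{-1} · (x̄ - mu_0):
  S^{-1} · (x̄ - mu_0) = (4.7725, 0.4845),
  (x̄ - mu_0)^T · [...] = (3.6)·(4.7725) + (2.6)·(0.4845) = 18.4406.

Step 5 — scale by n: T² = 5 · 18.4406 = 92.2029.

T² ≈ 92.2029


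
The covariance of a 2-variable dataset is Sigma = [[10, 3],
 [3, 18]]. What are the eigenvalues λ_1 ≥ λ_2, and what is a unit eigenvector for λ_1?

Step 1 — characteristic polynomial of 2×2 Sigma:
  det(Sigma - λI) = λ² - trace · λ + det = 0.
  trace = 10 + 18 = 28, det = 10·18 - (3)² = 171.
Step 2 — discriminant:
  Δ = trace² - 4·det = 784 - 684 = 100.
Step 3 — eigenvalues:
  λ = (trace ± √Δ)/2 = (28 ± 10)/2,
  λ_1 = 19,  λ_2 = 9.

Step 4 — unit eigenvector for λ_1: solve (Sigma - λ_1 I)v = 0. First row:
  (10 - 19)·v_x + (3)·v_y = 0, i.e. (-9)·v_x + (3)·v_y = 0,
  so v ∝ (b, λ_1 - a) = (3, 9) = u.
  ||u|| = √((3)² + (9)²) = √(90) ≈ 9.4868,
  v_1 = u/||u|| ≈ (0.3162, 0.9487) (||v_1|| = 1).

λ_1 = 19,  λ_2 = 9;  v_1 ≈ (0.3162, 0.9487)


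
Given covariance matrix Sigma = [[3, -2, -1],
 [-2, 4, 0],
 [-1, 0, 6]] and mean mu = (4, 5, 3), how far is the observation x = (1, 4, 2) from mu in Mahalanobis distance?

Step 1 — centre the observation: (x - mu) = (-3, -1, -1).

Step 2 — invert Sigma (cofactor / det for 3×3, or solve directly):
  Sigma^{-1} = [[0.5455, 0.2727, 0.0909],
 [0.2727, 0.3864, 0.0455],
 [0.0909, 0.0455, 0.1818]].

Step 3 — form the quadratic (x - mu)^T · Sigma^{-1} · (x - mu):
  Sigma^{-1} · (x - mu) = (-2, -1.25, -0.5).
  (x - mu)^T · [Sigma^{-1} · (x - mu)] = (-3)·(-2) + (-1)·(-1.25) + (-1)·(-0.5) = 7.75.

Step 4 — take square root: d = √(7.75) ≈ 2.7839.

d(x, mu) = √(7.75) ≈ 2.7839


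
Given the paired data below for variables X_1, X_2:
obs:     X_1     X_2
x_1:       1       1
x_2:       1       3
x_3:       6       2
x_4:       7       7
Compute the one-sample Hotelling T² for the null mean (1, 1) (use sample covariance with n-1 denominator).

Step 1 — sample mean vector:
  mean(X_1) = (1 + 1 + 6 + 7) / 4 = 15/4 = 3.75
  mean(X_2) = (1 + 3 + 2 + 7) / 4 = 13/4 = 3.25
  x̄ = (3.75, 3.25),  deviation x̄ - mu_0 = (3.75, 3.25) - (1, 1) = (2.75, 2.25).

Step 2 — sample covariance matrix, S[i,j] = (1/(n-1)) · Σ_k (x_{k,i} - mean_i) · (x_{k,j} - mean_j), divisor n-1 = 3:
  S[X_1,X_1] = ((-2.75)·(-2.75) + (-2.75)·(-2.75) + (2.25)·(2.25) + (3.25)·(3.25)) / 3 = 30.75/3 = 10.25
  S[X_1,X_2] = ((-2.75)·(-2.25) + (-2.75)·(-0.25) + (2.25)·(-1.25) + (3.25)·(3.75)) / 3 = 16.25/3 = 5.4167
  S[X_2,X_2] = ((-2.25)·(-2.25) + (-0.25)·(-0.25) + (-1.25)·(-1.25) + (3.75)·(3.75)) / 3 = 20.75/3 = 6.9167
  S = [[10.25, 5.4167],
 [5.4167, 6.9167]].

Step 3 — invert S. det(S) = 10.25·6.9167 - (5.4167)² = 41.5556.
  S^{-1} = (1/det) · [[d, -b], [-b, a]] = [[0.1664, -0.1303],
 [-0.1303, 0.2467]].

Step 4 — quadratic form (x̄ - mu_0)^T · S^{-1} · (x̄ - mu_0):
  S^{-1} · (x̄ - mu_0) = (0.1644, 0.1965),
  (x̄ - mu_0)^T · [...] = (2.75)·(0.1644) + (2.25)·(0.1965) = 0.8944.

Step 5 — scale by n: T² = 4 · 0.8944 = 3.5775.

T² ≈ 3.5775


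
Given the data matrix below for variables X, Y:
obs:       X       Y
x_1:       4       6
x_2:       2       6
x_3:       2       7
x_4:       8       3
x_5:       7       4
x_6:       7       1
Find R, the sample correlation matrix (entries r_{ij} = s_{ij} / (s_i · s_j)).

Step 1 — column means:
  mean(X) = (4 + 2 + 2 + 8 + 7 + 7) / 6 = 30/6 = 5
  mean(Y) = (6 + 6 + 7 + 3 + 4 + 1) / 6 = 27/6 = 4.5

Step 2 — sample variances and covariances s[i,j] = (1/(n-1)) · Σ_k (x_{k,i} - mean_i) · (x_{k,j} - mean_j), with n-1 = 5:
  s[X,X] = ((-1)·(-1) + (-3)·(-3) + (-3)·(-3) + (3)·(3) + (2)·(2) + (2)·(2)) / 5 = 36/5 = 7.2
  s[X,Y] = ((-1)·(1.5) + (-3)·(1.5) + (-3)·(2.5) + (3)·(-1.5) + (2)·(-0.5) + (2)·(-3.5)) / 5 = -26/5 = -5.2
  s[Y,Y] = ((1.5)·(1.5) + (1.5)·(1.5) + (2.5)·(2.5) + (-1.5)·(-1.5) + (-0.5)·(-0.5) + (-3.5)·(-3.5)) / 5 = 25.5/5 = 5.1
  Sample standard deviations s_i = √(s[i,i]):
  s(X) = √(7.2) = 2.6833
  s(Y) = √(5.1) = 2.2583

Step 3 — r_{ij} = s_{ij} / (s_i · s_j):
  r[X,X] = 1 (diagonal).
  r[X,Y] = -5.2 / (2.6833 · 2.2583) = -5.2 / 6.0597 = -0.8581
  r[Y,Y] = 1 (diagonal).

R is symmetric with unit diagonal. Assembling:

R = [[1, -0.8581],
 [-0.8581, 1]]


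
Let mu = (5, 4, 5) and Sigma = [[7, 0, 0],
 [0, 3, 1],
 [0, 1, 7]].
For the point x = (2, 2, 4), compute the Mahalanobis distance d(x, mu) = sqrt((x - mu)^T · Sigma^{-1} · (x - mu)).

Step 1 — centre the observation: (x - mu) = (-3, -2, -1).

Step 2 — invert Sigma (cofactor / det for 3×3, or solve directly):
  Sigma^{-1} = [[0.1429, 0, 0],
 [0, 0.35, -0.05],
 [0, -0.05, 0.15]].

Step 3 — form the quadratic (x - mu)^T · Sigma^{-1} · (x - mu):
  Sigma^{-1} · (x - mu) = (-0.4286, -0.65, -0.05).
  (x - mu)^T · [Sigma^{-1} · (x - mu)] = (-3)·(-0.4286) + (-2)·(-0.65) + (-1)·(-0.05) = 2.6357.

Step 4 — take square root: d = √(2.6357) ≈ 1.6235.

d(x, mu) = √(2.6357) ≈ 1.6235


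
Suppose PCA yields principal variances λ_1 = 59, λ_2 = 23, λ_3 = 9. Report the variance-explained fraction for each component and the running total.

Step 1 — total variance = trace(Sigma) = Σ λ_i = 59 + 23 + 9 = 91.

Step 2 — fraction explained by component i = λ_i / Σ λ:
  PC1: 59/91 = 0.6484
  PC2: 23/91 = 0.2527
  PC3: 9/91 = 0.0989

Step 3 — cumulative fraction after k components = (λ_1 + ... + λ_k) / Σ λ:
  k = 1: 59/91 = 0.6484
  k = 2: (59 + 23)/91 = 82/91 = 0.9011
  k = 3: (59 + 23 + 9)/91 = 91/91 = 1

Summary (fraction, with percent):

explained: PC1 0.6484 (64.84%), PC2 0.2527 (25.27%), PC3 0.0989 (9.89%);  cumulative: 0.6484, 0.9011, 1


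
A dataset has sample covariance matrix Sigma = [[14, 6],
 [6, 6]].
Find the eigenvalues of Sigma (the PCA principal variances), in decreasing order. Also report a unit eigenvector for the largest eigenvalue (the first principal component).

Step 1 — characteristic polynomial of 2×2 Sigma:
  det(Sigma - λI) = λ² - trace · λ + det = 0.
  trace = 14 + 6 = 20, det = 14·6 - (6)² = 48.
Step 2 — discriminant:
  Δ = trace² - 4·det = 400 - 192 = 208.
Step 3 — eigenvalues:
  λ = (trace ± √Δ)/2 = (20 ± 14.4222)/2,
  λ_1 = 17.2111,  λ_2 = 2.7889.

Step 4 — unit eigenvector for λ_1: solve (Sigma - λ_1 I)v = 0. First row:
  (14 - 17.2111)·v_x + (6)·v_y = 0, i.e. (-3.2111)·v_x + (6)·v_y = 0,
  so v ∝ (b, λ_1 - a) = (6, 3.2111) = u.
  ||u|| = √((6)² + (3.2111)²) = √(46.3112) ≈ 6.8052,
  v_1 = u/||u|| ≈ (0.8817, 0.4719) (||v_1|| = 1).

λ_1 = 17.2111,  λ_2 = 2.7889;  v_1 ≈ (0.8817, 0.4719)


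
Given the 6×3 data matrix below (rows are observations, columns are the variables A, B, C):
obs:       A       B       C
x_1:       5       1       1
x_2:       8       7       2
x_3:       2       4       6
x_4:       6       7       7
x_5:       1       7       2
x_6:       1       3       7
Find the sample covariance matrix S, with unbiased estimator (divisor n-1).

Step 1 — column means:
  mean(A) = (5 + 8 + 2 + 6 + 1 + 1) / 6 = 23/6 = 3.8333
  mean(B) = (1 + 7 + 4 + 7 + 7 + 3) / 6 = 29/6 = 4.8333
  mean(C) = (1 + 2 + 6 + 7 + 2 + 7) / 6 = 25/6 = 4.1667

Step 2 — sample covariance S[i,j] = (1/(n-1)) · Σ_k (x_{k,i} - mean_i) · (x_{k,j} - mean_j), with n-1 = 5.
  S[A,A] = ((1.1667)·(1.1667) + (4.1667)·(4.1667) + (-1.8333)·(-1.8333) + (2.1667)·(2.1667) + (-2.8333)·(-2.8333) + (-2.8333)·(-2.8333)) / 5 = 42.8333/5 = 8.5667
  S[A,B] = ((1.1667)·(-3.8333) + (4.1667)·(2.1667) + (-1.8333)·(-0.8333) + (2.1667)·(2.1667) + (-2.8333)·(2.1667) + (-2.8333)·(-1.8333)) / 5 = 9.8333/5 = 1.9667
  S[A,C] = ((1.1667)·(-3.1667) + (4.1667)·(-2.1667) + (-1.8333)·(1.8333) + (2.1667)·(2.8333) + (-2.8333)·(-2.1667) + (-2.8333)·(2.8333)) / 5 = -11.8333/5 = -2.3667
  S[B,B] = ((-3.8333)·(-3.8333) + (2.1667)·(2.1667) + (-0.8333)·(-0.8333) + (2.1667)·(2.1667) + (2.1667)·(2.1667) + (-1.8333)·(-1.8333)) / 5 = 32.8333/5 = 6.5667
  S[B,C] = ((-3.8333)·(-3.1667) + (2.1667)·(-2.1667) + (-0.8333)·(1.8333) + (2.1667)·(2.8333) + (2.1667)·(-2.1667) + (-1.8333)·(2.8333)) / 5 = 2.1667/5 = 0.4333
  S[C,C] = ((-3.1667)·(-3.1667) + (-2.1667)·(-2.1667) + (1.8333)·(1.8333) + (2.8333)·(2.8333) + (-2.1667)·(-2.1667) + (2.8333)·(2.8333)) / 5 = 38.8333/5 = 7.7667

S is symmetric (S[j,i] = S[i,j]). Assembling:

S = [[8.5667, 1.9667, -2.3667],
 [1.9667, 6.5667, 0.4333],
 [-2.3667, 0.4333, 7.7667]]


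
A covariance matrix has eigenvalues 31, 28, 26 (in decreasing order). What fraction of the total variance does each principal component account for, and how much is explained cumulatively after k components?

Step 1 — total variance = trace(Sigma) = Σ λ_i = 31 + 28 + 26 = 85.

Step 2 — fraction explained by component i = λ_i / Σ λ:
  PC1: 31/85 = 0.3647
  PC2: 28/85 = 0.3294
  PC3: 26/85 = 0.3059

Step 3 — cumulative fraction after k components = (λ_1 + ... + λ_k) / Σ λ:
  k = 1: 31/85 = 0.3647
  k = 2: (31 + 28)/85 = 59/85 = 0.6941
  k = 3: (31 + 28 + 26)/85 = 85/85 = 1

Summary (fraction, with percent):

explained: PC1 0.3647 (36.47%), PC2 0.3294 (32.94%), PC3 0.3059 (30.59%);  cumulative: 0.3647, 0.6941, 1


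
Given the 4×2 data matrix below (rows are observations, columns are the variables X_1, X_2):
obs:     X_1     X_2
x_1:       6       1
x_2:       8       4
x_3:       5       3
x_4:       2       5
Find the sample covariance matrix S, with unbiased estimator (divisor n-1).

Step 1 — column means:
  mean(X_1) = (6 + 8 + 5 + 2) / 4 = 21/4 = 5.25
  mean(X_2) = (1 + 4 + 3 + 5) / 4 = 13/4 = 3.25

Step 2 — sample covariance S[i,j] = (1/(n-1)) · Σ_k (x_{k,i} - mean_i) · (x_{k,j} - mean_j), with n-1 = 3.
  S[X_1,X_1] = ((0.75)·(0.75) + (2.75)·(2.75) + (-0.25)·(-0.25) + (-3.25)·(-3.25)) / 3 = 18.75/3 = 6.25
  S[X_1,X_2] = ((0.75)·(-2.25) + (2.75)·(0.75) + (-0.25)·(-0.25) + (-3.25)·(1.75)) / 3 = -5.25/3 = -1.75
  S[X_2,X_2] = ((-2.25)·(-2.25) + (0.75)·(0.75) + (-0.25)·(-0.25) + (1.75)·(1.75)) / 3 = 8.75/3 = 2.9167

S is symmetric (S[j,i] = S[i,j]). Assembling:

S = [[6.25, -1.75],
 [-1.75, 2.9167]]


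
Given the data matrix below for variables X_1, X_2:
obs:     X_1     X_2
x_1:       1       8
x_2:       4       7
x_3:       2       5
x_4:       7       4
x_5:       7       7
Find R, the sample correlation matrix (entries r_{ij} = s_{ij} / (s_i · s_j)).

Step 1 — column means:
  mean(X_1) = (1 + 4 + 2 + 7 + 7) / 5 = 21/5 = 4.2
  mean(X_2) = (8 + 7 + 5 + 4 + 7) / 5 = 31/5 = 6.2

Step 2 — sample variances and covariances s[i,j] = (1/(n-1)) · Σ_k (x_{k,i} - mean_i) · (x_{k,j} - mean_j), with n-1 = 4:
  s[X_1,X_1] = ((-3.2)·(-3.2) + (-0.2)·(-0.2) + (-2.2)·(-2.2) + (2.8)·(2.8) + (2.8)·(2.8)) / 4 = 30.8/4 = 7.7
  s[X_1,X_2] = ((-3.2)·(1.8) + (-0.2)·(0.8) + (-2.2)·(-1.2) + (2.8)·(-2.2) + (2.8)·(0.8)) / 4 = -7.2/4 = -1.8
  s[X_2,X_2] = ((1.8)·(1.8) + (0.8)·(0.8) + (-1.2)·(-1.2) + (-2.2)·(-2.2) + (0.8)·(0.8)) / 4 = 10.8/4 = 2.7
  Sample standard deviations s_i = √(s[i,i]):
  s(X_1) = √(7.7) = 2.7749
  s(X_2) = √(2.7) = 1.6432

Step 3 — r_{ij} = s_{ij} / (s_i · s_j):
  r[X_1,X_1] = 1 (diagonal).
  r[X_1,X_2] = -1.8 / (2.7749 · 1.6432) = -1.8 / 4.5596 = -0.3948
  r[X_2,X_2] = 1 (diagonal).

R is symmetric with unit diagonal. Assembling:

R = [[1, -0.3948],
 [-0.3948, 1]]


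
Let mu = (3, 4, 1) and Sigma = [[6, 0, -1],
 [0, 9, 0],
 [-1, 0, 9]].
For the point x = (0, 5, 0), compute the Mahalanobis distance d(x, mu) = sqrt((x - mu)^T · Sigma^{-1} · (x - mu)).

Step 1 — centre the observation: (x - mu) = (-3, 1, -1).

Step 2 — invert Sigma (cofactor / det for 3×3, or solve directly):
  Sigma^{-1} = [[0.1698, 0, 0.0189],
 [0, 0.1111, 0],
 [0.0189, 0, 0.1132]].

Step 3 — form the quadratic (x - mu)^T · Sigma^{-1} · (x - mu):
  Sigma^{-1} · (x - mu) = (-0.5283, 0.1111, -0.1698).
  (x - mu)^T · [Sigma^{-1} · (x - mu)] = (-3)·(-0.5283) + (1)·(0.1111) + (-1)·(-0.1698) = 1.8658.

Step 4 — take square root: d = √(1.8658) ≈ 1.366.

d(x, mu) = √(1.8658) ≈ 1.366


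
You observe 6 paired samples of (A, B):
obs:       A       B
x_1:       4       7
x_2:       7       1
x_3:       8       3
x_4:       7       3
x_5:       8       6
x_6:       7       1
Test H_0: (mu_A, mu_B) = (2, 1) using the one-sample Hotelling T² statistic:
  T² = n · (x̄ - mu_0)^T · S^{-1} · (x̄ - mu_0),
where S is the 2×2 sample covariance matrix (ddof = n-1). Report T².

Step 1 — sample mean vector:
  mean(A) = (4 + 7 + 8 + 7 + 8 + 7) / 6 = 41/6 = 6.8333
  mean(B) = (7 + 1 + 3 + 3 + 6 + 1) / 6 = 21/6 = 3.5
  x̄ = (6.8333, 3.5),  deviation x̄ - mu_0 = (6.8333, 3.5) - (2, 1) = (4.8333, 2.5).

Step 2 — sample covariance matrix, S[i,j] = (1/(n-1)) · Σ_k (x_{k,i} - mean_i) · (x_{k,j} - mean_j), divisor n-1 = 5:
  S[A,A] = ((-2.8333)·(-2.8333) + (0.1667)·(0.1667) + (1.1667)·(1.1667) + (0.1667)·(0.1667) + (1.1667)·(1.1667) + (0.1667)·(0.1667)) / 5 = 10.8333/5 = 2.1667
  S[A,B] = ((-2.8333)·(3.5) + (0.1667)·(-2.5) + (1.1667)·(-0.5) + (0.1667)·(-0.5) + (1.1667)·(2.5) + (0.1667)·(-2.5)) / 5 = -8.5/5 = -1.7
  S[B,B] = ((3.5)·(3.5) + (-2.5)·(-2.5) + (-0.5)·(-0.5) + (-0.5)·(-0.5) + (2.5)·(2.5) + (-2.5)·(-2.5)) / 5 = 31.5/5 = 6.3
  S = [[2.1667, -1.7],
 [-1.7, 6.3]].

Step 3 — invert S. det(S) = 2.1667·6.3 - (-1.7)² = 10.76.
  S^{-1} = (1/det) · [[d, -b], [-b, a]] = [[0.5855, 0.158],
 [0.158, 0.2014]].

Step 4 — quadratic form (x̄ - mu_0)^T · S^{-1} · (x̄ - mu_0):
  S^{-1} · (x̄ - mu_0) = (3.2249, 1.267),
  (x̄ - mu_0)^T · [...] = (4.8333)·(3.2249) + (2.5)·(1.267) = 18.7546.

Step 5 — scale by n: T² = 6 · 18.7546 = 112.5279.

T² ≈ 112.5279


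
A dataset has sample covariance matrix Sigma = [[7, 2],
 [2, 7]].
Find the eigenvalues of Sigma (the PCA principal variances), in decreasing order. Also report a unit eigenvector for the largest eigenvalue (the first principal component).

Step 1 — characteristic polynomial of 2×2 Sigma:
  det(Sigma - λI) = λ² - trace · λ + det = 0.
  trace = 7 + 7 = 14, det = 7·7 - (2)² = 45.
Step 2 — discriminant:
  Δ = trace² - 4·det = 196 - 180 = 16.
Step 3 — eigenvalues:
  λ = (trace ± √Δ)/2 = (14 ± 4)/2,
  λ_1 = 9,  λ_2 = 5.

Step 4 — unit eigenvector for λ_1: solve (Sigma - λ_1 I)v = 0. First row:
  (7 - 9)·v_x + (2)·v_y = 0, i.e. (-2)·v_x + (2)·v_y = 0,
  so v ∝ (b, λ_1 - a) = (2, 2) = u.
  ||u|| = √((2)² + (2)²) = √(8) ≈ 2.8284,
  v_1 = u/||u|| ≈ (0.7071, 0.7071) (||v_1|| = 1).

λ_1 = 9,  λ_2 = 5;  v_1 ≈ (0.7071, 0.7071)


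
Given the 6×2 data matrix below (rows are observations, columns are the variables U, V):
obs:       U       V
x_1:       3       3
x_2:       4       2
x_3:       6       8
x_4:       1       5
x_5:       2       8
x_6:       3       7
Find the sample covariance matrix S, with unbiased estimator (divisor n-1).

Step 1 — column means:
  mean(U) = (3 + 4 + 6 + 1 + 2 + 3) / 6 = 19/6 = 3.1667
  mean(V) = (3 + 2 + 8 + 5 + 8 + 7) / 6 = 33/6 = 5.5

Step 2 — sample covariance S[i,j] = (1/(n-1)) · Σ_k (x_{k,i} - mean_i) · (x_{k,j} - mean_j), with n-1 = 5.
  S[U,U] = ((-0.1667)·(-0.1667) + (0.8333)·(0.8333) + (2.8333)·(2.8333) + (-2.1667)·(-2.1667) + (-1.1667)·(-1.1667) + (-0.1667)·(-0.1667)) / 5 = 14.8333/5 = 2.9667
  S[U,V] = ((-0.1667)·(-2.5) + (0.8333)·(-3.5) + (2.8333)·(2.5) + (-2.1667)·(-0.5) + (-1.1667)·(2.5) + (-0.1667)·(1.5)) / 5 = 2.5/5 = 0.5
  S[V,V] = ((-2.5)·(-2.5) + (-3.5)·(-3.5) + (2.5)·(2.5) + (-0.5)·(-0.5) + (2.5)·(2.5) + (1.5)·(1.5)) / 5 = 33.5/5 = 6.7

S is symmetric (S[j,i] = S[i,j]). Assembling:

S = [[2.9667, 0.5],
 [0.5, 6.7]]


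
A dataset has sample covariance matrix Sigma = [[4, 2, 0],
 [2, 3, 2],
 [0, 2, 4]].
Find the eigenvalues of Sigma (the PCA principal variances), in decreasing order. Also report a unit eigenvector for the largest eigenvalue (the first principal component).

Step 1 — characteristic polynomial p(λ) = det(λI - Sigma) = λ³ - tr·λ² + c_1·λ - det, where tr = trace, c_1 = sum of the principal 2×2 minors, det = det(Sigma):
  tr = 4 + 3 + 4 = 11,
  c_1 = (4·3 - (2)²) + (4·4 - (0)²) + (3·4 - (2)²) = 8 + 16 + 8 = 32,
  det = 4·(3·4 - (2)²) - (2)·((2)·4 - (2)·(0)) + (0)·((2)·(2) - 3·(0)) = 4·(8) - (2)·(8) + (0)·(4) = 16.
  So p(λ) = λ³ - 11λ² + 32λ - 16.
Step 2 — look for an integer root (rational root theorem: any rational root is an integer divisor of 16). Testing λ = 4:
  p(4) = 64 - 176 + 128 - 16 = 0  ✓
  Dividing out (λ - 4): p(λ) = (λ - 4)(λ² - 7λ + 4).
Step 3 — remaining eigenvalues from the quadratic λ² - 7λ + 4 = 0:
  Δ = 7² - 4·4 = 49 - 16 = 33,  λ = (7 ± √33)/2 = (7 ± 5.7446)/2 ≈ 6.3723 or 0.6277.
  Sorted: λ_1 = 6.3723,  λ_2 = 4,  λ_3 = 0.6277  (check: sum = 11 = tr ✓).

Step 4 — unit eigenvector for λ_1 ≈ 6.3723: v spans the null space of (Sigma - λ_1 I), whose rows are
  r_1 = (-2.3723, 2, 0),  r_2 = (2, -3.3723, 2),  r_3 = (0, 2, -2.3723).
  v is orthogonal to every row, so take v ∝ r_1 × r_2 = ((2)·(2) - (0)·(-3.3723), (0)·(2) - (-2.3723)·(2), (-2.3723)·(-3.3723) - (2)·(2)) ≈ (4, 4.7446, 4).
  Let u = (4, 4.7446, 4).
  ||u|| = √((4)² + (4.7446)² + (4)²) = √(54.5109) ≈ 7.3831,  v_1 = u/||u|| ≈ (0.5418, 0.6426, 0.5418) (||v_1|| = 1).

λ_1 = 6.3723,  λ_2 = 4,  λ_3 = 0.6277;  v_1 ≈ (0.5418, 0.6426, 0.5418)


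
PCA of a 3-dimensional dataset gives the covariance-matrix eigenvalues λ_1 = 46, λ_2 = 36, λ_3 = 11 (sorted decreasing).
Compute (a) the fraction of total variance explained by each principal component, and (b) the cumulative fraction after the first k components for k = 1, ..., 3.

Step 1 — total variance = trace(Sigma) = Σ λ_i = 46 + 36 + 11 = 93.

Step 2 — fraction explained by component i = λ_i / Σ λ:
  PC1: 46/93 = 0.4946
  PC2: 36/93 = 0.3871
  PC3: 11/93 = 0.1183

Step 3 — cumulative fraction after k components = (λ_1 + ... + λ_k) / Σ λ:
  k = 1: 46/93 = 0.4946
  k = 2: (46 + 36)/93 = 82/93 = 0.8817
  k = 3: (46 + 36 + 11)/93 = 93/93 = 1

Summary (fraction, with percent):

explained: PC1 0.4946 (49.46%), PC2 0.3871 (38.71%), PC3 0.1183 (11.83%);  cumulative: 0.4946, 0.8817, 1


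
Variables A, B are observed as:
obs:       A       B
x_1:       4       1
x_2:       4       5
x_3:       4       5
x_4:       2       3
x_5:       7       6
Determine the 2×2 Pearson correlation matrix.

Step 1 — column means:
  mean(A) = (4 + 4 + 4 + 2 + 7) / 5 = 21/5 = 4.2
  mean(B) = (1 + 5 + 5 + 3 + 6) / 5 = 20/5 = 4

Step 2 — sample variances and covariances s[i,j] = (1/(n-1)) · Σ_k (x_{k,i} - mean_i) · (x_{k,j} - mean_j), with n-1 = 4:
  s[A,A] = ((-0.2)·(-0.2) + (-0.2)·(-0.2) + (-0.2)·(-0.2) + (-2.2)·(-2.2) + (2.8)·(2.8)) / 4 = 12.8/4 = 3.2
  s[A,B] = ((-0.2)·(-3) + (-0.2)·(1) + (-0.2)·(1) + (-2.2)·(-1) + (2.8)·(2)) / 4 = 8/4 = 2
  s[B,B] = ((-3)·(-3) + (1)·(1) + (1)·(1) + (-1)·(-1) + (2)·(2)) / 4 = 16/4 = 4
  Sample standard deviations s_i = √(s[i,i]):
  s(A) = √(3.2) = 1.7889
  s(B) = √(4) = 2

Step 3 — r_{ij} = s_{ij} / (s_i · s_j):
  r[A,A] = 1 (diagonal).
  r[A,B] = 2 / (1.7889 · 2) = 2 / 3.5777 = 0.559
  r[B,B] = 1 (diagonal).

R is symmetric with unit diagonal. Assembling:

R = [[1, 0.559],
 [0.559, 1]]
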